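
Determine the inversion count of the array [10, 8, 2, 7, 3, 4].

Finding inversions in [10, 8, 2, 7, 3, 4]:

(0, 1): arr[0]=10 > arr[1]=8
(0, 2): arr[0]=10 > arr[2]=2
(0, 3): arr[0]=10 > arr[3]=7
(0, 4): arr[0]=10 > arr[4]=3
(0, 5): arr[0]=10 > arr[5]=4
(1, 2): arr[1]=8 > arr[2]=2
(1, 3): arr[1]=8 > arr[3]=7
(1, 4): arr[1]=8 > arr[4]=3
(1, 5): arr[1]=8 > arr[5]=4
(3, 4): arr[3]=7 > arr[4]=3
(3, 5): arr[3]=7 > arr[5]=4

Total inversions: 11

The array has 11 inversion(s): (0,1), (0,2), (0,3), (0,4), (0,5), (1,2), (1,3), (1,4), (1,5), (3,4), (3,5). Each pair (i,j) satisfies i < j and arr[i] > arr[j].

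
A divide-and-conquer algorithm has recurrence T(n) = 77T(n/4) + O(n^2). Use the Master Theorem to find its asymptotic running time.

Master Theorem for T(n) = 77T(n/4) + O(n^2):

a = 77, b = 4, c = 2
log_b(a) = log_4(77) = 3.1334

Case 1: c = 2 < log_4(77) = 3.1334
T(n) = O(n^(log_4 77))

For T(n) = 77T(n/4) + O(n^2): log_4(77) = 3.1334. This is Case 1 of the Master Theorem (c < log_b(a), work dominated by leaves), giving O(n^(log_4 77)).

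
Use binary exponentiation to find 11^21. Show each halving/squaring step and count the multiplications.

Computing 11^21 by squaring (build up from 11^1; each line after the first costs one multiplication):

11^1 = 11
11^2 = (11^1)^2 = 11^2 = 121
11^4 = (11^2)^2 = 121^2 = 14641
11^5 = 11 * 11^4 = 11 * 14641 = 161051
11^10 = (11^5)^2 = 161051^2 = 25937424601
11^20 = (11^10)^2 = 25937424601^2 = 672749994932560009201
11^21 = 11 * 11^20 = 11 * 672749994932560009201 = 7400249944258160101211

Result: 7400249944258160101211
Multiplications needed: 6 (6 lines after 11^1)

11^21 = 7400249944258160101211. Using exponentiation by squaring, this requires 6 multiplications. The key idea: if the exponent is even, square the half-power; if odd, multiply by the base once.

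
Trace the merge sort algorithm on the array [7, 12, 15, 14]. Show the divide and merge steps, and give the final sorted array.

Merge sort trace:

Split: [7, 12, 15, 14] -> [7, 12] and [15, 14]
  Split: [7, 12] -> [7] and [12]
  Merge: [7] + [12] -> [7, 12]
  Split: [15, 14] -> [15] and [14]
  Merge: [15] + [14] -> [14, 15]
Merge: [7, 12] + [14, 15] -> [7, 12, 14, 15]

Final sorted array: [7, 12, 14, 15]

The merge sort proceeds by recursively splitting the array and merging sorted halves.
After all merges, the sorted array is [7, 12, 14, 15].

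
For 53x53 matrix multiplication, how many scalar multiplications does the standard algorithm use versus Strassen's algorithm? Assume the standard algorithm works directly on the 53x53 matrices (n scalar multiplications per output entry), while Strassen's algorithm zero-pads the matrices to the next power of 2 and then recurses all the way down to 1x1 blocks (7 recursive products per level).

Matrix multiplication for 53x53 matrices:

Strassen's algorithm requires power-of-2 dimensions. Pad 53x53 to 64x64 (next power of 2).

Standard algorithm: 53^3 = 148877 multiplications
Strassen's algorithm: 7^(log2(64)) = 7^6 = 117649 multiplications
Savings: 148877 - 117649 = 31228 multiplications

Standard: 148877 multiplications (53^3). Strassen: 117649 multiplications (7^6, after padding to 64x64). Strassen reduces 8 recursive multiplications to 7 at each level.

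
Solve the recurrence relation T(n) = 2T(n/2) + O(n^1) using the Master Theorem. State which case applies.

Master Theorem for T(n) = 2T(n/2) + O(n^1):

a = 2, b = 2, c = 1
log_b(a) = log_2(2) = 1.0000

Case 2: c = 1 = log_2(2) = 1.0000
T(n) = O(n^1 log n) = O(n log n)

For T(n) = 2T(n/2) + O(n^1): log_2(2) = 1.0000. This is Case 2 of the Master Theorem (c = log_b(a), equal work at all levels), giving O(n log n).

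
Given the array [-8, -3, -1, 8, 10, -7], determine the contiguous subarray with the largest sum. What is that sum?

Using Kadane's algorithm on [-8, -3, -1, 8, 10, -7]:

Scanning through the array:
Position 1 (value -3): max_ending_here = -3, max_so_far = -3
Position 2 (value -1): max_ending_here = -1, max_so_far = -1
Position 3 (value 8): max_ending_here = 8, max_so_far = 8
Position 4 (value 10): max_ending_here = 18, max_so_far = 18
Position 5 (value -7): max_ending_here = 11, max_so_far = 18

Maximum subarray: [8, 10]
Maximum sum: 18

The maximum subarray is [8, 10] with sum 18. This subarray runs from index 3 to index 4.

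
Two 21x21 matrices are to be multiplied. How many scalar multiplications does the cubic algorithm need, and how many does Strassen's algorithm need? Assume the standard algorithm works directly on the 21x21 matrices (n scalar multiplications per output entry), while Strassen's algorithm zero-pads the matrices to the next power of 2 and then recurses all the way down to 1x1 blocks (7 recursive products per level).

Matrix multiplication for 21x21 matrices:

Strassen's algorithm requires power-of-2 dimensions. Pad 21x21 to 32x32 (next power of 2).

Standard algorithm: 21^3 = 9261 multiplications
Strassen's algorithm: 7^(log2(32)) = 7^5 = 16807 multiplications
Difference: 9261 - 16807 = -7546 (Strassen uses MORE here due to padding overhead — for small or just-over-power-of-2 n, padding can outweigh the per-level savings)

Standard: 9261 multiplications (21^3). Strassen: 16807 multiplications (7^5, after padding to 32x32). Strassen reduces 8 recursive multiplications to 7 at each level.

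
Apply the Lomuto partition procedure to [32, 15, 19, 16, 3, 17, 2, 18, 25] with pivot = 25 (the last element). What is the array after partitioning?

Lomuto partition with pivot = 25:

Initial array: [32, 15, 19, 16, 3, 17, 2, 18, 25]

arr[0]=32 > 25: no swap
arr[1]=15 <= 25: swap with position 0, array becomes [15, 32, 19, 16, 3, 17, 2, 18, 25]
arr[2]=19 <= 25: swap with position 1, array becomes [15, 19, 32, 16, 3, 17, 2, 18, 25]
arr[3]=16 <= 25: swap with position 2, array becomes [15, 19, 16, 32, 3, 17, 2, 18, 25]
arr[4]=3 <= 25: swap with position 3, array becomes [15, 19, 16, 3, 32, 17, 2, 18, 25]
arr[5]=17 <= 25: swap with position 4, array becomes [15, 19, 16, 3, 17, 32, 2, 18, 25]
arr[6]=2 <= 25: swap with position 5, array becomes [15, 19, 16, 3, 17, 2, 32, 18, 25]
arr[7]=18 <= 25: swap with position 6, array becomes [15, 19, 16, 3, 17, 2, 18, 32, 25]

Place pivot at position 7: [15, 19, 16, 3, 17, 2, 18, 25, 32]
Pivot position: 7

After partitioning with pivot 25, the array becomes [15, 19, 16, 3, 17, 2, 18, 25, 32]. The pivot is placed at index 7. All elements to the left of the pivot are <= 25, and all elements to the right are > 25.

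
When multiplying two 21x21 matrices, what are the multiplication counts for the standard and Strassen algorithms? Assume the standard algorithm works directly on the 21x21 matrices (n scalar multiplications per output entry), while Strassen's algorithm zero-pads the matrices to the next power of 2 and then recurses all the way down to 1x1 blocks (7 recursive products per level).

Matrix multiplication for 21x21 matrices:

Strassen's algorithm requires power-of-2 dimensions. Pad 21x21 to 32x32 (next power of 2).

Standard algorithm: 21^3 = 9261 multiplications
Strassen's algorithm: 7^(log2(32)) = 7^5 = 16807 multiplications
Difference: 9261 - 16807 = -7546 (Strassen uses MORE here due to padding overhead — for small or just-over-power-of-2 n, padding can outweigh the per-level savings)

Standard: 9261 multiplications (21^3). Strassen: 16807 multiplications (7^5, after padding to 32x32). Strassen reduces 8 recursive multiplications to 7 at each level.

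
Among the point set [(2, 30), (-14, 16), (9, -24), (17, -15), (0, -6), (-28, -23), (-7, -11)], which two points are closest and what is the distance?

Computing all pairwise distances among 7 points:

d((2, 30), (-14, 16)) = 21.2603
d((2, 30), (9, -24)) = 54.4518
d((2, 30), (17, -15)) = 47.4342
d((2, 30), (0, -6)) = 36.0555
d((2, 30), (-28, -23)) = 60.9016
d((2, 30), (-7, -11)) = 41.9762
d((-14, 16), (9, -24)) = 46.1411
d((-14, 16), (17, -15)) = 43.8406
d((-14, 16), (0, -6)) = 26.0768
d((-14, 16), (-28, -23)) = 41.4367
d((-14, 16), (-7, -11)) = 27.8927
d((9, -24), (17, -15)) = 12.0416
d((9, -24), (0, -6)) = 20.1246
d((9, -24), (-28, -23)) = 37.0135
d((9, -24), (-7, -11)) = 20.6155
d((17, -15), (0, -6)) = 19.2354
d((17, -15), (-28, -23)) = 45.7056
d((17, -15), (-7, -11)) = 24.3311
d((0, -6), (-28, -23)) = 32.7567
d((0, -6), (-7, -11)) = 8.6023 <-- minimum
d((-28, -23), (-7, -11)) = 24.1868

Closest pair: (0, -6) and (-7, -11) with distance 8.6023

The closest pair is (0, -6) and (-7, -11) with Euclidean distance 8.6023. For 7 points, brute-force pairwise comparison is shown above. For large n, the divide-and-conquer algorithm (sort by x, recurse on halves, check the dividing strip) achieves O(n log n).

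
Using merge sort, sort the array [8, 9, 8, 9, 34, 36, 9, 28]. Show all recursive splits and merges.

Merge sort trace:

Split: [8, 9, 8, 9, 34, 36, 9, 28] -> [8, 9, 8, 9] and [34, 36, 9, 28]
  Split: [8, 9, 8, 9] -> [8, 9] and [8, 9]
    Split: [8, 9] -> [8] and [9]
    Merge: [8] + [9] -> [8, 9]
    Split: [8, 9] -> [8] and [9]
    Merge: [8] + [9] -> [8, 9]
  Merge: [8, 9] + [8, 9] -> [8, 8, 9, 9]
  Split: [34, 36, 9, 28] -> [34, 36] and [9, 28]
    Split: [34, 36] -> [34] and [36]
    Merge: [34] + [36] -> [34, 36]
    Split: [9, 28] -> [9] and [28]
    Merge: [9] + [28] -> [9, 28]
  Merge: [34, 36] + [9, 28] -> [9, 28, 34, 36]
Merge: [8, 8, 9, 9] + [9, 28, 34, 36] -> [8, 8, 9, 9, 9, 28, 34, 36]

Final sorted array: [8, 8, 9, 9, 9, 28, 34, 36]

The merge sort proceeds by recursively splitting the array and merging sorted halves.
After all merges, the sorted array is [8, 8, 9, 9, 9, 28, 34, 36].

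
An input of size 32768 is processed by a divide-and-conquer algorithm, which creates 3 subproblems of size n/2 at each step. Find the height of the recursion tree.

For divide and conquer with division factor 2:

Problem sizes at each level:
Level 0: 32768
Level 1: 16384
Level 2: 8192
Level 3: 4096
Level 4: 2048
Level 5: 1024
Level 6: 512
Level 7: 256
Level 8: 128
Level 9: 64
Level 10: 32
Level 11: 16
Level 12: 8
Level 13: 4
Level 14: 2
Level 15: 1

The root is level 0 and the size-1 base case is level 15 (the tree spans levels 0 through 15, i.e. 16 levels counting the root), so the depth is the number of divisions: log_2(32768) = 15

The recursion tree depth is log_2(32768) = 15. At each level, the problem size is divided by 2, so it takes 15 divisions to reduce to a base case of size 1. The algorithm makes 3 recursive calls at each level.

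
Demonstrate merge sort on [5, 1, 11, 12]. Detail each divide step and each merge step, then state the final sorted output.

Merge sort trace:

Split: [5, 1, 11, 12] -> [5, 1] and [11, 12]
  Split: [5, 1] -> [5] and [1]
  Merge: [5] + [1] -> [1, 5]
  Split: [11, 12] -> [11] and [12]
  Merge: [11] + [12] -> [11, 12]
Merge: [1, 5] + [11, 12] -> [1, 5, 11, 12]

Final sorted array: [1, 5, 11, 12]

The merge sort proceeds by recursively splitting the array and merging sorted halves.
After all merges, the sorted array is [1, 5, 11, 12].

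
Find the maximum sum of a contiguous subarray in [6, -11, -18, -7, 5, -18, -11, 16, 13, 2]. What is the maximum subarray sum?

Using Kadane's algorithm on [6, -11, -18, -7, 5, -18, -11, 16, 13, 2]:

Scanning through the array:
Position 1 (value -11): max_ending_here = -5, max_so_far = 6
Position 2 (value -18): max_ending_here = -18, max_so_far = 6
Position 3 (value -7): max_ending_here = -7, max_so_far = 6
Position 4 (value 5): max_ending_here = 5, max_so_far = 6
Position 5 (value -18): max_ending_here = -13, max_so_far = 6
Position 6 (value -11): max_ending_here = -11, max_so_far = 6
Position 7 (value 16): max_ending_here = 16, max_so_far = 16
Position 8 (value 13): max_ending_here = 29, max_so_far = 29
Position 9 (value 2): max_ending_here = 31, max_so_far = 31

Maximum subarray: [16, 13, 2]
Maximum sum: 31

The maximum subarray is [16, 13, 2] with sum 31. This subarray runs from index 7 to index 9.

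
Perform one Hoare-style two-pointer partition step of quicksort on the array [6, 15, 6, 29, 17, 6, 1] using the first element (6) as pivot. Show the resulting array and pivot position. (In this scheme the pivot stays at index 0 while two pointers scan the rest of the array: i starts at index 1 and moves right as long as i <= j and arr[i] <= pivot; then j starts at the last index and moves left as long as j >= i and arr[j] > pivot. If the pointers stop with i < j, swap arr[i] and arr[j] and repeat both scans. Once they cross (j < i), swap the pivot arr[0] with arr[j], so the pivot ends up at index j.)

Hoare-style two-pointer partition with pivot = 6:

Initial array: [6, 15, 6, 29, 17, 6, 1]

Pointers start at i = 1, j = 6.
i stops at index 1 (arr[1]=15 > 6), j stops at index 6 (arr[6]=1 <= 6): swap arr[1] and arr[6], array becomes [6, 1, 6, 29, 17, 6, 15]
i stops at index 3 (arr[3]=29 > 6), j stops at index 5 (arr[5]=6 <= 6): swap arr[3] and arr[5], array becomes [6, 1, 6, 6, 17, 29, 15]
i ends at 4, j ends at 3: the pointers have crossed (j < i), so scanning stops.

Swap pivot arr[0] with arr[3] to place pivot at position 3: [6, 1, 6, 6, 17, 29, 15]
Pivot position: 3

After partitioning with pivot 6, the array becomes [6, 1, 6, 6, 17, 29, 15]. The pivot is placed at index 3. All elements to the left of the pivot are <= 6, and all elements to the right are > 6.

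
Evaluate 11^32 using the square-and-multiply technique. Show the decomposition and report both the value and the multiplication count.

Computing 11^32 by squaring (build up from 11^1; each line after the first costs one multiplication):

11^1 = 11
11^2 = (11^1)^2 = 11^2 = 121
11^4 = (11^2)^2 = 121^2 = 14641
11^8 = (11^4)^2 = 14641^2 = 214358881
11^16 = (11^8)^2 = 214358881^2 = 45949729863572161
11^32 = (11^16)^2 = 45949729863572161^2 = 2111377674535255285545615254209921

Result: 2111377674535255285545615254209921
Multiplications needed: 5 (5 lines after 11^1)

11^32 = 2111377674535255285545615254209921. Using exponentiation by squaring, this requires 5 multiplications. The key idea: if the exponent is even, square the half-power; if odd, multiply by the base once.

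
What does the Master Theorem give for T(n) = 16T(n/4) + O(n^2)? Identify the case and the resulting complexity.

Master Theorem for T(n) = 16T(n/4) + O(n^2):

a = 16, b = 4, c = 2
log_b(a) = log_4(16) = 2.0000

Case 2: c = 2 = log_4(16) = 2.0000
T(n) = O(n^2 log n) = O(n^2 log n)

For T(n) = 16T(n/4) + O(n^2): log_4(16) = 2.0000. This is Case 2 of the Master Theorem (c = log_b(a), equal work at all levels), giving O(n^2 log n).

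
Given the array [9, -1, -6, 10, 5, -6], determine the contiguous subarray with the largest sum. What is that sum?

Using Kadane's algorithm on [9, -1, -6, 10, 5, -6]:

Scanning through the array:
Position 1 (value -1): max_ending_here = 8, max_so_far = 9
Position 2 (value -6): max_ending_here = 2, max_so_far = 9
Position 3 (value 10): max_ending_here = 12, max_so_far = 12
Position 4 (value 5): max_ending_here = 17, max_so_far = 17
Position 5 (value -6): max_ending_here = 11, max_so_far = 17

Maximum subarray: [9, -1, -6, 10, 5]
Maximum sum: 17

The maximum subarray is [9, -1, -6, 10, 5] with sum 17. This subarray runs from index 0 to index 4.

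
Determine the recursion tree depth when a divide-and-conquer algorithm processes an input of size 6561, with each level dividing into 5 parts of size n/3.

For divide and conquer with division factor 3:

Problem sizes at each level:
Level 0: 6561
Level 1: 2187
Level 2: 729
Level 3: 243
Level 4: 81
Level 5: 27
Level 6: 9
Level 7: 3
Level 8: 1

The root is level 0 and the size-1 base case is level 8 (the tree spans levels 0 through 8, i.e. 9 levels counting the root), so the depth is the number of divisions: log_3(6561) = 8

The recursion tree depth is log_3(6561) = 8. At each level, the problem size is divided by 3, so it takes 8 divisions to reduce to a base case of size 1. The algorithm makes 5 recursive calls at each level.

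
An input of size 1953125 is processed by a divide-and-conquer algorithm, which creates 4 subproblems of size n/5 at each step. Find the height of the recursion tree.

For divide and conquer with division factor 5:

Problem sizes at each level:
Level 0: 1953125
Level 1: 390625
Level 2: 78125
Level 3: 15625
Level 4: 3125
Level 5: 625
Level 6: 125
Level 7: 25
Level 8: 5
Level 9: 1

The root is level 0 and the size-1 base case is level 9 (the tree spans levels 0 through 9, i.e. 10 levels counting the root), so the depth is the number of divisions: log_5(1953125) = 9

The recursion tree depth is log_5(1953125) = 9. At each level, the problem size is divided by 5, so it takes 9 divisions to reduce to a base case of size 1. The algorithm makes 4 recursive calls at each level.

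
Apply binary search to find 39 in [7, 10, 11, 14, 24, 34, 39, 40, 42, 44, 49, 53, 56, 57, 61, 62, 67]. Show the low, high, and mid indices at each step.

Binary search for 39 in [7, 10, 11, 14, 24, 34, 39, 40, 42, 44, 49, 53, 56, 57, 61, 62, 67]:

lo=0, hi=16, mid=8, arr[mid]=42 -> 42 > 39, search left half
lo=0, hi=7, mid=3, arr[mid]=14 -> 14 < 39, search right half
lo=4, hi=7, mid=5, arr[mid]=34 -> 34 < 39, search right half
lo=6, hi=7, mid=6, arr[mid]=39 -> Found target at index 6!

Binary search finds 39 at index 6 after 4 comparisons. The search repeatedly halves the search space by comparing with the middle element.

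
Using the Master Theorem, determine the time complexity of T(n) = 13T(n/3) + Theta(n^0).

Master Theorem for T(n) = 13T(n/3) + O(n^0):

a = 13, b = 3, c = 0
log_b(a) = log_3(13) = 2.3347

Case 1: c = 0 < log_3(13) = 2.3347
T(n) = O(n^(log_3 13))

For T(n) = 13T(n/3) + O(n^0): log_3(13) = 2.3347. This is Case 1 of the Master Theorem (c < log_b(a), work dominated by leaves), giving O(n^(log_3 13)).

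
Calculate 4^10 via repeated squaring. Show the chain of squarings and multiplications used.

Computing 4^10 by squaring (build up from 4^1; each line after the first costs one multiplication):

4^1 = 4
4^2 = (4^1)^2 = 4^2 = 16
4^4 = (4^2)^2 = 16^2 = 256
4^5 = 4 * 4^4 = 4 * 256 = 1024
4^10 = (4^5)^2 = 1024^2 = 1048576

Result: 1048576
Multiplications needed: 4 (4 lines after 4^1)

4^10 = 1048576. Using exponentiation by squaring, this requires 4 multiplications. The key idea: if the exponent is even, square the half-power; if odd, multiply by the base once.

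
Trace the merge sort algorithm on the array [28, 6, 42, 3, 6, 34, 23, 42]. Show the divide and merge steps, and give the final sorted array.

Merge sort trace:

Split: [28, 6, 42, 3, 6, 34, 23, 42] -> [28, 6, 42, 3] and [6, 34, 23, 42]
  Split: [28, 6, 42, 3] -> [28, 6] and [42, 3]
    Split: [28, 6] -> [28] and [6]
    Merge: [28] + [6] -> [6, 28]
    Split: [42, 3] -> [42] and [3]
    Merge: [42] + [3] -> [3, 42]
  Merge: [6, 28] + [3, 42] -> [3, 6, 28, 42]
  Split: [6, 34, 23, 42] -> [6, 34] and [23, 42]
    Split: [6, 34] -> [6] and [34]
    Merge: [6] + [34] -> [6, 34]
    Split: [23, 42] -> [23] and [42]
    Merge: [23] + [42] -> [23, 42]
  Merge: [6, 34] + [23, 42] -> [6, 23, 34, 42]
Merge: [3, 6, 28, 42] + [6, 23, 34, 42] -> [3, 6, 6, 23, 28, 34, 42, 42]

Final sorted array: [3, 6, 6, 23, 28, 34, 42, 42]

The merge sort proceeds by recursively splitting the array and merging sorted halves.
After all merges, the sorted array is [3, 6, 6, 23, 28, 34, 42, 42].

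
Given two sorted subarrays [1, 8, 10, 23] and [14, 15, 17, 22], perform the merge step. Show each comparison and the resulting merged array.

Merging process:

Compare 1 vs 14: take 1 from left. Merged: [1]
Compare 8 vs 14: take 8 from left. Merged: [1, 8]
Compare 10 vs 14: take 10 from left. Merged: [1, 8, 10]
Compare 23 vs 14: take 14 from right. Merged: [1, 8, 10, 14]
Compare 23 vs 15: take 15 from right. Merged: [1, 8, 10, 14, 15]
Compare 23 vs 17: take 17 from right. Merged: [1, 8, 10, 14, 15, 17]
Compare 23 vs 22: take 22 from right. Merged: [1, 8, 10, 14, 15, 17, 22]
Append remaining from left: [23]. Merged: [1, 8, 10, 14, 15, 17, 22, 23]

Final merged array: [1, 8, 10, 14, 15, 17, 22, 23]
Total comparisons: 7

The merged array is [1, 8, 10, 14, 15, 17, 22, 23], requiring 7 comparisons. The merge step runs in O(n) time where n is the total number of elements.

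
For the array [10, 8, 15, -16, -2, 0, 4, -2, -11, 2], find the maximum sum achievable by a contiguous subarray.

Using Kadane's algorithm on [10, 8, 15, -16, -2, 0, 4, -2, -11, 2]:

Scanning through the array:
Position 1 (value 8): max_ending_here = 18, max_so_far = 18
Position 2 (value 15): max_ending_here = 33, max_so_far = 33
Position 3 (value -16): max_ending_here = 17, max_so_far = 33
Position 4 (value -2): max_ending_here = 15, max_so_far = 33
Position 5 (value 0): max_ending_here = 15, max_so_far = 33
Position 6 (value 4): max_ending_here = 19, max_so_far = 33
Position 7 (value -2): max_ending_here = 17, max_so_far = 33
Position 8 (value -11): max_ending_here = 6, max_so_far = 33
Position 9 (value 2): max_ending_here = 8, max_so_far = 33

Maximum subarray: [10, 8, 15]
Maximum sum: 33

The maximum subarray is [10, 8, 15] with sum 33. This subarray runs from index 0 to index 2.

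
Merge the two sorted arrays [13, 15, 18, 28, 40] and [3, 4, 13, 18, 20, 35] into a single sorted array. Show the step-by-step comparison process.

Merging process:

Compare 13 vs 3: take 3 from right. Merged: [3]
Compare 13 vs 4: take 4 from right. Merged: [3, 4]
Compare 13 vs 13: take 13 from left. Merged: [3, 4, 13]
Compare 15 vs 13: take 13 from right. Merged: [3, 4, 13, 13]
Compare 15 vs 18: take 15 from left. Merged: [3, 4, 13, 13, 15]
Compare 18 vs 18: take 18 from left. Merged: [3, 4, 13, 13, 15, 18]
Compare 28 vs 18: take 18 from right. Merged: [3, 4, 13, 13, 15, 18, 18]
Compare 28 vs 20: take 20 from right. Merged: [3, 4, 13, 13, 15, 18, 18, 20]
Compare 28 vs 35: take 28 from left. Merged: [3, 4, 13, 13, 15, 18, 18, 20, 28]
Compare 40 vs 35: take 35 from right. Merged: [3, 4, 13, 13, 15, 18, 18, 20, 28, 35]
Append remaining from left: [40]. Merged: [3, 4, 13, 13, 15, 18, 18, 20, 28, 35, 40]

Final merged array: [3, 4, 13, 13, 15, 18, 18, 20, 28, 35, 40]
Total comparisons: 10

The merged array is [3, 4, 13, 13, 15, 18, 18, 20, 28, 35, 40], requiring 10 comparisons. The merge step runs in O(n) time where n is the total number of elements.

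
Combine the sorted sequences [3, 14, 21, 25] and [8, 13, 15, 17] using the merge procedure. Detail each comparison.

Merging process:

Compare 3 vs 8: take 3 from left. Merged: [3]
Compare 14 vs 8: take 8 from right. Merged: [3, 8]
Compare 14 vs 13: take 13 from right. Merged: [3, 8, 13]
Compare 14 vs 15: take 14 from left. Merged: [3, 8, 13, 14]
Compare 21 vs 15: take 15 from right. Merged: [3, 8, 13, 14, 15]
Compare 21 vs 17: take 17 from right. Merged: [3, 8, 13, 14, 15, 17]
Append remaining from left: [21, 25]. Merged: [3, 8, 13, 14, 15, 17, 21, 25]

Final merged array: [3, 8, 13, 14, 15, 17, 21, 25]
Total comparisons: 6

The merged array is [3, 8, 13, 14, 15, 17, 21, 25], requiring 6 comparisons. The merge step runs in O(n) time where n is the total number of elements.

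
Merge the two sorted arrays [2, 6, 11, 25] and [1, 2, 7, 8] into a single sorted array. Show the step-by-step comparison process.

Merging process:

Compare 2 vs 1: take 1 from right. Merged: [1]
Compare 2 vs 2: take 2 from left. Merged: [1, 2]
Compare 6 vs 2: take 2 from right. Merged: [1, 2, 2]
Compare 6 vs 7: take 6 from left. Merged: [1, 2, 2, 6]
Compare 11 vs 7: take 7 from right. Merged: [1, 2, 2, 6, 7]
Compare 11 vs 8: take 8 from right. Merged: [1, 2, 2, 6, 7, 8]
Append remaining from left: [11, 25]. Merged: [1, 2, 2, 6, 7, 8, 11, 25]

Final merged array: [1, 2, 2, 6, 7, 8, 11, 25]
Total comparisons: 6

The merged array is [1, 2, 2, 6, 7, 8, 11, 25], requiring 6 comparisons. The merge step runs in O(n) time where n is the total number of elements.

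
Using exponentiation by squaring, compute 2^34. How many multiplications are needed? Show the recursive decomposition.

Computing 2^34 by squaring (build up from 2^1; each line after the first costs one multiplication):

2^1 = 2
2^2 = (2^1)^2 = 2^2 = 4
2^4 = (2^2)^2 = 4^2 = 16
2^8 = (2^4)^2 = 16^2 = 256
2^16 = (2^8)^2 = 256^2 = 65536
2^17 = 2 * 2^16 = 2 * 65536 = 131072
2^34 = (2^17)^2 = 131072^2 = 17179869184

Result: 17179869184
Multiplications needed: 6 (6 lines after 2^1)

2^34 = 17179869184. Using exponentiation by squaring, this requires 6 multiplications. The key idea: if the exponent is even, square the half-power; if odd, multiply by the base once.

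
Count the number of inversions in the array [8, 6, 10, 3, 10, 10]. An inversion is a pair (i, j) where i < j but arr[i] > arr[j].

Finding inversions in [8, 6, 10, 3, 10, 10]:

(0, 1): arr[0]=8 > arr[1]=6
(0, 3): arr[0]=8 > arr[3]=3
(1, 3): arr[1]=6 > arr[3]=3
(2, 3): arr[2]=10 > arr[3]=3

Total inversions: 4

The array has 4 inversion(s): (0,1), (0,3), (1,3), (2,3). Each pair (i,j) satisfies i < j and arr[i] > arr[j].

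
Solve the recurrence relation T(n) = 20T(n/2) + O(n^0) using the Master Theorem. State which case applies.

Master Theorem for T(n) = 20T(n/2) + O(n^0):

a = 20, b = 2, c = 0
log_b(a) = log_2(20) = 4.3219

Case 1: c = 0 < log_2(20) = 4.3219
T(n) = O(n^(log_2 20))

For T(n) = 20T(n/2) + O(n^0): log_2(20) = 4.3219. This is Case 1 of the Master Theorem (c < log_b(a), work dominated by leaves), giving O(n^(log_2 20)).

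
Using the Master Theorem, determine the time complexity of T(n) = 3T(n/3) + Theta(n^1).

Master Theorem for T(n) = 3T(n/3) + O(n^1):

a = 3, b = 3, c = 1
log_b(a) = log_3(3) = 1.0000

Case 2: c = 1 = log_3(3) = 1.0000
T(n) = O(n^1 log n) = O(n log n)

For T(n) = 3T(n/3) + O(n^1): log_3(3) = 1.0000. This is Case 2 of the Master Theorem (c = log_b(a), equal work at all levels), giving O(n log n).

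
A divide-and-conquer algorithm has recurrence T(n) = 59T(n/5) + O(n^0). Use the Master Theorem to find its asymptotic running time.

Master Theorem for T(n) = 59T(n/5) + O(n^0):

a = 59, b = 5, c = 0
log_b(a) = log_5(59) = 2.5335

Case 1: c = 0 < log_5(59) = 2.5335
T(n) = O(n^(log_5 59))

For T(n) = 59T(n/5) + O(n^0): log_5(59) = 2.5335. This is Case 1 of the Master Theorem (c < log_b(a), work dominated by leaves), giving O(n^(log_5 59)).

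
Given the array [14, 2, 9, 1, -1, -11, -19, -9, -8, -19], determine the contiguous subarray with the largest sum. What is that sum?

Using Kadane's algorithm on [14, 2, 9, 1, -1, -11, -19, -9, -8, -19]:

Scanning through the array:
Position 1 (value 2): max_ending_here = 16, max_so_far = 16
Position 2 (value 9): max_ending_here = 25, max_so_far = 25
Position 3 (value 1): max_ending_here = 26, max_so_far = 26
Position 4 (value -1): max_ending_here = 25, max_so_far = 26
Position 5 (value -11): max_ending_here = 14, max_so_far = 26
Position 6 (value -19): max_ending_here = -5, max_so_far = 26
Position 7 (value -9): max_ending_here = -9, max_so_far = 26
Position 8 (value -8): max_ending_here = -8, max_so_far = 26
Position 9 (value -19): max_ending_here = -19, max_so_far = 26

Maximum subarray: [14, 2, 9, 1]
Maximum sum: 26

The maximum subarray is [14, 2, 9, 1] with sum 26. This subarray runs from index 0 to index 3.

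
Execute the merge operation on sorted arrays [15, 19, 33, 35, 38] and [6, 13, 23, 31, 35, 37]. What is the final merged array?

Merging process:

Compare 15 vs 6: take 6 from right. Merged: [6]
Compare 15 vs 13: take 13 from right. Merged: [6, 13]
Compare 15 vs 23: take 15 from left. Merged: [6, 13, 15]
Compare 19 vs 23: take 19 from left. Merged: [6, 13, 15, 19]
Compare 33 vs 23: take 23 from right. Merged: [6, 13, 15, 19, 23]
Compare 33 vs 31: take 31 from right. Merged: [6, 13, 15, 19, 23, 31]
Compare 33 vs 35: take 33 from left. Merged: [6, 13, 15, 19, 23, 31, 33]
Compare 35 vs 35: take 35 from left. Merged: [6, 13, 15, 19, 23, 31, 33, 35]
Compare 38 vs 35: take 35 from right. Merged: [6, 13, 15, 19, 23, 31, 33, 35, 35]
Compare 38 vs 37: take 37 from right. Merged: [6, 13, 15, 19, 23, 31, 33, 35, 35, 37]
Append remaining from left: [38]. Merged: [6, 13, 15, 19, 23, 31, 33, 35, 35, 37, 38]

Final merged array: [6, 13, 15, 19, 23, 31, 33, 35, 35, 37, 38]
Total comparisons: 10

The merged array is [6, 13, 15, 19, 23, 31, 33, 35, 35, 37, 38], requiring 10 comparisons. The merge step runs in O(n) time where n is the total number of elements.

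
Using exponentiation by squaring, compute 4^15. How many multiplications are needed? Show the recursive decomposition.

Computing 4^15 by squaring (build up from 4^1; each line after the first costs one multiplication):

4^1 = 4
4^2 = (4^1)^2 = 4^2 = 16
4^3 = 4 * 4^2 = 4 * 16 = 64
4^6 = (4^3)^2 = 64^2 = 4096
4^7 = 4 * 4^6 = 4 * 4096 = 16384
4^14 = (4^7)^2 = 16384^2 = 268435456
4^15 = 4 * 4^14 = 4 * 268435456 = 1073741824

Result: 1073741824
Multiplications needed: 6 (6 lines after 4^1)

4^15 = 1073741824. Using exponentiation by squaring, this requires 6 multiplications. The key idea: if the exponent is even, square the half-power; if odd, multiply by the base once.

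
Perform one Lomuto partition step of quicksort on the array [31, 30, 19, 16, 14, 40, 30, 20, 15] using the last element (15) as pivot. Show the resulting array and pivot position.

Lomuto partition with pivot = 15:

Initial array: [31, 30, 19, 16, 14, 40, 30, 20, 15]

arr[0]=31 > 15: no swap
arr[1]=30 > 15: no swap
arr[2]=19 > 15: no swap
arr[3]=16 > 15: no swap
arr[4]=14 <= 15: swap with position 0, array becomes [14, 30, 19, 16, 31, 40, 30, 20, 15]
arr[5]=40 > 15: no swap
arr[6]=30 > 15: no swap
arr[7]=20 > 15: no swap

Place pivot at position 1: [14, 15, 19, 16, 31, 40, 30, 20, 30]
Pivot position: 1

After partitioning with pivot 15, the array becomes [14, 15, 19, 16, 31, 40, 30, 20, 30]. The pivot is placed at index 1. All elements to the left of the pivot are <= 15, and all elements to the right are > 15.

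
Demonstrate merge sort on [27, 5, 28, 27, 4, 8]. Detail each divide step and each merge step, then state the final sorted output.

Merge sort trace:

Split: [27, 5, 28, 27, 4, 8] -> [27, 5, 28] and [27, 4, 8]
  Split: [27, 5, 28] -> [27] and [5, 28]
    Split: [5, 28] -> [5] and [28]
    Merge: [5] + [28] -> [5, 28]
  Merge: [27] + [5, 28] -> [5, 27, 28]
  Split: [27, 4, 8] -> [27] and [4, 8]
    Split: [4, 8] -> [4] and [8]
    Merge: [4] + [8] -> [4, 8]
  Merge: [27] + [4, 8] -> [4, 8, 27]
Merge: [5, 27, 28] + [4, 8, 27] -> [4, 5, 8, 27, 27, 28]

Final sorted array: [4, 5, 8, 27, 27, 28]

The merge sort proceeds by recursively splitting the array and merging sorted halves.
After all merges, the sorted array is [4, 5, 8, 27, 27, 28].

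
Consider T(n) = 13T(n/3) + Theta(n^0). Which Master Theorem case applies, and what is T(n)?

Master Theorem for T(n) = 13T(n/3) + O(n^0):

a = 13, b = 3, c = 0
log_b(a) = log_3(13) = 2.3347

Case 1: c = 0 < log_3(13) = 2.3347
T(n) = O(n^(log_3 13))

For T(n) = 13T(n/3) + O(n^0): log_3(13) = 2.3347. This is Case 1 of the Master Theorem (c < log_b(a), work dominated by leaves), giving O(n^(log_3 13)).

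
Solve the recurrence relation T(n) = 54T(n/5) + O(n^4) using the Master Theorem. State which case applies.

Master Theorem for T(n) = 54T(n/5) + O(n^4):

a = 54, b = 5, c = 4
log_b(a) = log_5(54) = 2.4785

Case 3: c = 4 > log_5(54) = 2.4785
T(n) = O(n^4) = O(n^4)

For T(n) = 54T(n/5) + O(n^4): log_5(54) = 2.4785. This is Case 3 of the Master Theorem (c > log_b(a), work dominated by root), giving O(n^4).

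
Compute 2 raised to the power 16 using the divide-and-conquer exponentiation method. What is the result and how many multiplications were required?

Computing 2^16 by squaring (build up from 2^1; each line after the first costs one multiplication):

2^1 = 2
2^2 = (2^1)^2 = 2^2 = 4
2^4 = (2^2)^2 = 4^2 = 16
2^8 = (2^4)^2 = 16^2 = 256
2^16 = (2^8)^2 = 256^2 = 65536

Result: 65536
Multiplications needed: 4 (4 lines after 2^1)

2^16 = 65536. Using exponentiation by squaring, this requires 4 multiplications. The key idea: if the exponent is even, square the half-power; if odd, multiply by the base once.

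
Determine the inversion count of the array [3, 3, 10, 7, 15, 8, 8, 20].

Finding inversions in [3, 3, 10, 7, 15, 8, 8, 20]:

(2, 3): arr[2]=10 > arr[3]=7
(2, 5): arr[2]=10 > arr[5]=8
(2, 6): arr[2]=10 > arr[6]=8
(4, 5): arr[4]=15 > arr[5]=8
(4, 6): arr[4]=15 > arr[6]=8

Total inversions: 5

The array has 5 inversion(s): (2,3), (2,5), (2,6), (4,5), (4,6). Each pair (i,j) satisfies i < j and arr[i] > arr[j].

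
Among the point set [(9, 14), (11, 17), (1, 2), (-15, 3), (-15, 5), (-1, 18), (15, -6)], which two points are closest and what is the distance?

Computing all pairwise distances among 7 points:

d((9, 14), (11, 17)) = 3.6056
d((9, 14), (1, 2)) = 14.4222
d((9, 14), (-15, 3)) = 26.4008
d((9, 14), (-15, 5)) = 25.632
d((9, 14), (-1, 18)) = 10.7703
d((9, 14), (15, -6)) = 20.8806
d((11, 17), (1, 2)) = 18.0278
d((11, 17), (-15, 3)) = 29.5296
d((11, 17), (-15, 5)) = 28.6356
d((11, 17), (-1, 18)) = 12.0416
d((11, 17), (15, -6)) = 23.3452
d((1, 2), (-15, 3)) = 16.0312
d((1, 2), (-15, 5)) = 16.2788
d((1, 2), (-1, 18)) = 16.1245
d((1, 2), (15, -6)) = 16.1245
d((-15, 3), (-15, 5)) = 2.0 <-- minimum
d((-15, 3), (-1, 18)) = 20.5183
d((-15, 3), (15, -6)) = 31.3209
d((-15, 5), (-1, 18)) = 19.105
d((-15, 5), (15, -6)) = 31.9531
d((-1, 18), (15, -6)) = 28.8444

Closest pair: (-15, 3) and (-15, 5) with distance 2.0

The closest pair is (-15, 3) and (-15, 5) with Euclidean distance 2.0. For 7 points, brute-force pairwise comparison is shown above. For large n, the divide-and-conquer algorithm (sort by x, recurse on halves, check the dividing strip) achieves O(n log n).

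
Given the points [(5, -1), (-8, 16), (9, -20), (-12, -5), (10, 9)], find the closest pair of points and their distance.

Computing all pairwise distances among 5 points:

d((5, -1), (-8, 16)) = 21.4009
d((5, -1), (9, -20)) = 19.4165
d((5, -1), (-12, -5)) = 17.4642
d((5, -1), (10, 9)) = 11.1803 <-- minimum
d((-8, 16), (9, -20)) = 39.8121
d((-8, 16), (-12, -5)) = 21.3776
d((-8, 16), (10, 9)) = 19.3132
d((9, -20), (-12, -5)) = 25.807
d((9, -20), (10, 9)) = 29.0172
d((-12, -5), (10, 9)) = 26.0768

Closest pair: (5, -1) and (10, 9) with distance 11.1803

The closest pair is (5, -1) and (10, 9) with Euclidean distance 11.1803. For 5 points, brute-force pairwise comparison is shown above. For large n, the divide-and-conquer algorithm (sort by x, recurse on halves, check the dividing strip) achieves O(n log n).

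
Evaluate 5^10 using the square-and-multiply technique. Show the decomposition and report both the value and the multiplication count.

Computing 5^10 by squaring (build up from 5^1; each line after the first costs one multiplication):

5^1 = 5
5^2 = (5^1)^2 = 5^2 = 25
5^4 = (5^2)^2 = 25^2 = 625
5^5 = 5 * 5^4 = 5 * 625 = 3125
5^10 = (5^5)^2 = 3125^2 = 9765625

Result: 9765625
Multiplications needed: 4 (4 lines after 5^1)

5^10 = 9765625. Using exponentiation by squaring, this requires 4 multiplications. The key idea: if the exponent is even, square the half-power; if odd, multiply by the base once.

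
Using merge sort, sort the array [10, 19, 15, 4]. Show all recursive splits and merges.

Merge sort trace:

Split: [10, 19, 15, 4] -> [10, 19] and [15, 4]
  Split: [10, 19] -> [10] and [19]
  Merge: [10] + [19] -> [10, 19]
  Split: [15, 4] -> [15] and [4]
  Merge: [15] + [4] -> [4, 15]
Merge: [10, 19] + [4, 15] -> [4, 10, 15, 19]

Final sorted array: [4, 10, 15, 19]

The merge sort proceeds by recursively splitting the array and merging sorted halves.
After all merges, the sorted array is [4, 10, 15, 19].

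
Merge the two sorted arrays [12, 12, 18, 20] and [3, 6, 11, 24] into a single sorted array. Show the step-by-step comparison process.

Merging process:

Compare 12 vs 3: take 3 from right. Merged: [3]
Compare 12 vs 6: take 6 from right. Merged: [3, 6]
Compare 12 vs 11: take 11 from right. Merged: [3, 6, 11]
Compare 12 vs 24: take 12 from left. Merged: [3, 6, 11, 12]
Compare 12 vs 24: take 12 from left. Merged: [3, 6, 11, 12, 12]
Compare 18 vs 24: take 18 from left. Merged: [3, 6, 11, 12, 12, 18]
Compare 20 vs 24: take 20 from left. Merged: [3, 6, 11, 12, 12, 18, 20]
Append remaining from right: [24]. Merged: [3, 6, 11, 12, 12, 18, 20, 24]

Final merged array: [3, 6, 11, 12, 12, 18, 20, 24]
Total comparisons: 7

The merged array is [3, 6, 11, 12, 12, 18, 20, 24], requiring 7 comparisons. The merge step runs in O(n) time where n is the total number of elements.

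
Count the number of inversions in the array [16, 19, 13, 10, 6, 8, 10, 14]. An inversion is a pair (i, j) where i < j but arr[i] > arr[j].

Finding inversions in [16, 19, 13, 10, 6, 8, 10, 14]:

(0, 2): arr[0]=16 > arr[2]=13
(0, 3): arr[0]=16 > arr[3]=10
(0, 4): arr[0]=16 > arr[4]=6
(0, 5): arr[0]=16 > arr[5]=8
(0, 6): arr[0]=16 > arr[6]=10
(0, 7): arr[0]=16 > arr[7]=14
(1, 2): arr[1]=19 > arr[2]=13
(1, 3): arr[1]=19 > arr[3]=10
(1, 4): arr[1]=19 > arr[4]=6
(1, 5): arr[1]=19 > arr[5]=8
(1, 6): arr[1]=19 > arr[6]=10
(1, 7): arr[1]=19 > arr[7]=14
(2, 3): arr[2]=13 > arr[3]=10
(2, 4): arr[2]=13 > arr[4]=6
(2, 5): arr[2]=13 > arr[5]=8
(2, 6): arr[2]=13 > arr[6]=10
(3, 4): arr[3]=10 > arr[4]=6
(3, 5): arr[3]=10 > arr[5]=8

Total inversions: 18

The array has 18 inversion(s): (0,2), (0,3), (0,4), (0,5), (0,6), (0,7), (1,2), (1,3), (1,4), (1,5), (1,6), (1,7), (2,3), (2,4), (2,5), (2,6), (3,4), (3,5). Each pair (i,j) satisfies i < j and arr[i] > arr[j].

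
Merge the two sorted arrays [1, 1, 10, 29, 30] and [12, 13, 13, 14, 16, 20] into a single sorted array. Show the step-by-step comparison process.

Merging process:

Compare 1 vs 12: take 1 from left. Merged: [1]
Compare 1 vs 12: take 1 from left. Merged: [1, 1]
Compare 10 vs 12: take 10 from left. Merged: [1, 1, 10]
Compare 29 vs 12: take 12 from right. Merged: [1, 1, 10, 12]
Compare 29 vs 13: take 13 from right. Merged: [1, 1, 10, 12, 13]
Compare 29 vs 13: take 13 from right. Merged: [1, 1, 10, 12, 13, 13]
Compare 29 vs 14: take 14 from right. Merged: [1, 1, 10, 12, 13, 13, 14]
Compare 29 vs 16: take 16 from right. Merged: [1, 1, 10, 12, 13, 13, 14, 16]
Compare 29 vs 20: take 20 from right. Merged: [1, 1, 10, 12, 13, 13, 14, 16, 20]
Append remaining from left: [29, 30]. Merged: [1, 1, 10, 12, 13, 13, 14, 16, 20, 29, 30]

Final merged array: [1, 1, 10, 12, 13, 13, 14, 16, 20, 29, 30]
Total comparisons: 9

The merged array is [1, 1, 10, 12, 13, 13, 14, 16, 20, 29, 30], requiring 9 comparisons. The merge step runs in O(n) time where n is the total number of elements.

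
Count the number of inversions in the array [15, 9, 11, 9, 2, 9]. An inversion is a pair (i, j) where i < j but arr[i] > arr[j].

Finding inversions in [15, 9, 11, 9, 2, 9]:

(0, 1): arr[0]=15 > arr[1]=9
(0, 2): arr[0]=15 > arr[2]=11
(0, 3): arr[0]=15 > arr[3]=9
(0, 4): arr[0]=15 > arr[4]=2
(0, 5): arr[0]=15 > arr[5]=9
(1, 4): arr[1]=9 > arr[4]=2
(2, 3): arr[2]=11 > arr[3]=9
(2, 4): arr[2]=11 > arr[4]=2
(2, 5): arr[2]=11 > arr[5]=9
(3, 4): arr[3]=9 > arr[4]=2

Total inversions: 10

The array has 10 inversion(s): (0,1), (0,2), (0,3), (0,4), (0,5), (1,4), (2,3), (2,4), (2,5), (3,4). Each pair (i,j) satisfies i < j and arr[i] > arr[j].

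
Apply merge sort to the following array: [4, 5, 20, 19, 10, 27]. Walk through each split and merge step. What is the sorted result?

Merge sort trace:

Split: [4, 5, 20, 19, 10, 27] -> [4, 5, 20] and [19, 10, 27]
  Split: [4, 5, 20] -> [4] and [5, 20]
    Split: [5, 20] -> [5] and [20]
    Merge: [5] + [20] -> [5, 20]
  Merge: [4] + [5, 20] -> [4, 5, 20]
  Split: [19, 10, 27] -> [19] and [10, 27]
    Split: [10, 27] -> [10] and [27]
    Merge: [10] + [27] -> [10, 27]
  Merge: [19] + [10, 27] -> [10, 19, 27]
Merge: [4, 5, 20] + [10, 19, 27] -> [4, 5, 10, 19, 20, 27]

Final sorted array: [4, 5, 10, 19, 20, 27]

The merge sort proceeds by recursively splitting the array and merging sorted halves.
After all merges, the sorted array is [4, 5, 10, 19, 20, 27].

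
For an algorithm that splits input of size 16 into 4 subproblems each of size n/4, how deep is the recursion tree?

For divide and conquer with division factor 4:

Problem sizes at each level:
Level 0: 16
Level 1: 4
Level 2: 1

The root is level 0 and the size-1 base case is level 2 (the tree spans levels 0 through 2, i.e. 3 levels counting the root), so the depth is the number of divisions: log_4(16) = 2

The recursion tree depth is log_4(16) = 2. At each level, the problem size is divided by 4, so it takes 2 divisions to reduce to a base case of size 1. The algorithm makes 4 recursive calls at each level.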